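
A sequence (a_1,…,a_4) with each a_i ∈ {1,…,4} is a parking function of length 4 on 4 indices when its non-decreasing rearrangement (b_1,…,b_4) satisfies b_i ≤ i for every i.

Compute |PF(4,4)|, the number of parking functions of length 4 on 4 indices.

|PF| = (4−4+1)·(4+1)^(4−1) = 1×125 = 125 (Konheim–Weiss)
E.g. (1,2,2,4) → sorted (1,2,2,4): b_i ≤ i ∀i, a PF.

125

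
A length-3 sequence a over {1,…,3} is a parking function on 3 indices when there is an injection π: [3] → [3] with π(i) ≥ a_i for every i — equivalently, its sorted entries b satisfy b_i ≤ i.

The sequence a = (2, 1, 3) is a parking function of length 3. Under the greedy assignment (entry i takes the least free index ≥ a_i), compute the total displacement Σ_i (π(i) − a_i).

Σπ = 3·4/2 = 6 (π permutes [3]); Σa = 2+1+3 = 6; disp = 6−6 = 0.

0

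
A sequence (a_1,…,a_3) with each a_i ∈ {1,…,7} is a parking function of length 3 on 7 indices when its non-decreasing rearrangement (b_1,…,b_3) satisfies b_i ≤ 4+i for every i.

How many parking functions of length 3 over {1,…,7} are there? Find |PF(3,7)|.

320

Count = (8−3)·8^(3−1) = 5×64 = 320 (Pollak)
Check (1,1,6) → sorted (1,1,6): b_i ≤ 4+i ∀i, a PF.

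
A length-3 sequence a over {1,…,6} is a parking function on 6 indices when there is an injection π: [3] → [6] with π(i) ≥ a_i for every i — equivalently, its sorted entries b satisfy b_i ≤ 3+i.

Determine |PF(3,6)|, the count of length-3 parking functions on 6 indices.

196

|PF| = 4·7^2 = 4×49 = 196 [KW]
E.g. (1,1,1) → sorted (1,1,1): b_i ≤ 3+i ∀i, a PF.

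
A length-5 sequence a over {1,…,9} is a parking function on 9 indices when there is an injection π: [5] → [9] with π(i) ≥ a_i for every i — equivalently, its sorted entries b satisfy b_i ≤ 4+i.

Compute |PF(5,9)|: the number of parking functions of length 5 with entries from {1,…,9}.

50000

|PF| = (9−5+1)·(9+1)^(5−1) = 5×10000 = 50000 [KW]
Check (9,3,5,1,4) → sorted (1,3,4,5,9): b_i ≤ 4+i ∀i, a PF.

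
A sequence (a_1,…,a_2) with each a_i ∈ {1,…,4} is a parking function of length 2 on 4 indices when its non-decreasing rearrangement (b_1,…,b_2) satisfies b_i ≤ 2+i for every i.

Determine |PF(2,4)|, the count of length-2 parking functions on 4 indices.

|PF(2,4)| = (5−2)·5^(2−1) = 3·5 = 15 [KW]
Check (2,3) → sorted (2,3): b_i ≤ 2+i ∀i, a PF.

15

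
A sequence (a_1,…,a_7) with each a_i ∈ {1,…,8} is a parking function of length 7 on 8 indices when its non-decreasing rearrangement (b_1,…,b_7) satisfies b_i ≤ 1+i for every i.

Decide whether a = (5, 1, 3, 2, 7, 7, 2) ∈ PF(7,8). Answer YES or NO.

YES

Rearranged: b = (1, 2, 2, 3, 5, 7, 7).
  b_1=1 ≤ 2
  b_2=2 ≤ 3
  b_3=2 ≤ 4
  b_4=3 ≤ 5
  b_5=5 ≤ 6
  b_6=7 ≤ 7
  b_7=7 ≤ 8
All bounds hold ⇒ YES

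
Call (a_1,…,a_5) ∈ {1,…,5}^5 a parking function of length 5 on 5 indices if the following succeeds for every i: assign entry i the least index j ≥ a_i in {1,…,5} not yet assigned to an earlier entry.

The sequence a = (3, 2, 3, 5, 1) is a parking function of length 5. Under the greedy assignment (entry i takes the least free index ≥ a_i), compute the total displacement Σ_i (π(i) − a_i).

1

Σπ = 15 ({1..5} each once); Σa = 3+2+3+5+1 = 14; disp = 15−14 = 1.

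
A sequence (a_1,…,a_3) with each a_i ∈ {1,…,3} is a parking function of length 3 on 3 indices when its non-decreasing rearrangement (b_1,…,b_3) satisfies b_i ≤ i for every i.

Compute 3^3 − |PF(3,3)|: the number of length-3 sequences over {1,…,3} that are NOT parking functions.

11

#PF = (3−3+1)·(3+1)^(3−1) = 1 · 16 = 16 (Pollak)
Example (3,3,1) → sorted (1,3,3): b_2=3>2, not a PF.
Total 27; non-PF = 27−16 = 11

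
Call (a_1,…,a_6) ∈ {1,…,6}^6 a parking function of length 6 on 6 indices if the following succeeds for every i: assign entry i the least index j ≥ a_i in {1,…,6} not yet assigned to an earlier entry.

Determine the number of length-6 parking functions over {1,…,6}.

|PF| = (6−6+1)·(6+1)^(6−1) = 1×16807 = 16807
Check (5,3,2,2,6,1) → sorted (1,2,2,3,5,6): b_i ≤ i ∀i, a PF.

16807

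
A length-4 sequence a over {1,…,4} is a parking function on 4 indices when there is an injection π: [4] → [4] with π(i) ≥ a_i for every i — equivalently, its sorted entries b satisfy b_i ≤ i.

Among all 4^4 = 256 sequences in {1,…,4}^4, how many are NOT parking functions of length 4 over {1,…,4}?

131

|PF(4,4)| = (4−4+1)·(4+1)^(4−1) = 1×125 = 125 (Pollak)
One tuple (3,2,3,3) → sorted (2,3,3,3): b_1=2>1, not a PF.
4^4 − 125 = 256 − 125 = 131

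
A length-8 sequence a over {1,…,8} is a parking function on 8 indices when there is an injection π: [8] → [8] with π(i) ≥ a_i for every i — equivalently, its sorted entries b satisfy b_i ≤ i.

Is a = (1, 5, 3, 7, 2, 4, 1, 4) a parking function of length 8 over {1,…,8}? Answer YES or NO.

YES

Order a: b = (1, 1, 2, 3, 4, 4, 5, 7).
  b_1=1 ≤ 1
  b_2=1 ≤ 2
  b_3=2 ≤ 3
  b_4=3 ≤ 4
  b_5=4 ≤ 5
  b_6=4 ≤ 6
  b_7=5 ≤ 7
  b_8=7 ≤ 8
All bounds hold ⇒ YES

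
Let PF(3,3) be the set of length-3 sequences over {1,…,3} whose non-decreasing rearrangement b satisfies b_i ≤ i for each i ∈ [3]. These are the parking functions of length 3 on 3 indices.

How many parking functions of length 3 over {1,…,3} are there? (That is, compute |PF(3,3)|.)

Count = (4−3)·4^(3−1) = 1×16 = 16 (Pollak)
Example (2,2,1) → sorted (1,2,2): b_i ≤ i ∀i, a PF.

16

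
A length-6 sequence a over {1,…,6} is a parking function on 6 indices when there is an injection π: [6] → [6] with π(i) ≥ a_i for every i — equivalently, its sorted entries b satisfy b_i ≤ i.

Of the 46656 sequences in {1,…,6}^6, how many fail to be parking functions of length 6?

29849

Count = (6+1−6)·(6+1)^{6−1} = 1 · 16807 = 16807 (Pollak)
E.g. (4,5,5,3,5,4) → sorted (3,4,4,5,5,5): b_1=3>1, not a PF.
Total 46656; non-PF = 46656−16807 = 29849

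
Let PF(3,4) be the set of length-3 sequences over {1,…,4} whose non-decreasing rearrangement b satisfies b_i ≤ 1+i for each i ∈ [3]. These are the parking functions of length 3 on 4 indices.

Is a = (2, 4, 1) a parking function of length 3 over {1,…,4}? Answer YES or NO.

Order a: b = (1, 2, 4).
  b_1=1 ≤ 2
  b_2=2 ≤ 3
  b_3=4 ≤ 4
All bounds hold ⇒ YES

YES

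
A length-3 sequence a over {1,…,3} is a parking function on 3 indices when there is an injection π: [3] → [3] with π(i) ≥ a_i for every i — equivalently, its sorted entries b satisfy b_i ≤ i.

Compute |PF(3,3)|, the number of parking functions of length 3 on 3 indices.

#PF = (3+1−3)·(3+1)^{3−1} = 1×16 = 16 (Konheim–Weiss)
E.g. (1,1,3) → sorted (1,1,3): b_i ≤ i ∀i, a PF.

16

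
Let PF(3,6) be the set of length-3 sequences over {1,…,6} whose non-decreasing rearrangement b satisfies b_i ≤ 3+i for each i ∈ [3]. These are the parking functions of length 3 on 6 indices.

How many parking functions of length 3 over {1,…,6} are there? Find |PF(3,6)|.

196

|PF| = 4·7^2 = 4×49 = 196 (Pollak)
Example (4,6,3) → sorted (3,4,6): b_i ≤ 3+i ∀i, a PF.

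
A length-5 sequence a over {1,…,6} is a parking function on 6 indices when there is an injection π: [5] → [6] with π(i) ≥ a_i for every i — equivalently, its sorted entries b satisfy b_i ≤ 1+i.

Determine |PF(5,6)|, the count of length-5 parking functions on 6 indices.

#PF = 2·7^4 = 2·2401 = 4802 [KW]
Example (2,5,2,2,2) → sorted (2,2,2,2,5): b_i ≤ 1+i ∀i, a PF.

4802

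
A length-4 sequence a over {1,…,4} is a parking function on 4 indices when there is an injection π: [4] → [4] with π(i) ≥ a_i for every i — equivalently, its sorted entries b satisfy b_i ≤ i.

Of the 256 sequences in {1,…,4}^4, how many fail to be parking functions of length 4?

131

|PF| = (4+1−4)·(4+1)^{4−1} = 1×125 = 125 (Pollak)
E.g. (3,4,2,4) → sorted (2,3,4,4): b_1=2>1, not a PF.
So 256 − 125 = 131 fail.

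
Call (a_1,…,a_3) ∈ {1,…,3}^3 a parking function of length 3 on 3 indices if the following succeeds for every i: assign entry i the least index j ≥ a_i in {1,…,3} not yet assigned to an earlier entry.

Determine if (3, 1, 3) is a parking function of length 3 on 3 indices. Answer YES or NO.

Rearranged: b = (1, 3, 3).
  b_1=1 ≤ 1
  b_2=3 > 2
  fails at i=2 ⇒ NO

NO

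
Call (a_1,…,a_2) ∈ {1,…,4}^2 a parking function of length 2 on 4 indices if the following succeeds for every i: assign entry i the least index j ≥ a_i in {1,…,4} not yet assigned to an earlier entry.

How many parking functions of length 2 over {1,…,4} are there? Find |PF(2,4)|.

#PF = (5−2)·5^(2−1) = 3×5 = 15 [KW]
Check (2,2) → sorted (2,2): b_i ≤ 2+i ∀i, a PF.

15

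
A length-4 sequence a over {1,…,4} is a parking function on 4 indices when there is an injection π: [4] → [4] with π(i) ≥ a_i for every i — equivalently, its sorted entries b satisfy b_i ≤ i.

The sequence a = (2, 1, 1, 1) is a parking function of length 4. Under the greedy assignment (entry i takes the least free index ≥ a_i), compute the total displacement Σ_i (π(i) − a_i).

5

Σπ = 10 ({1..4} each once); Σa = 2+1+1+1 = 5; disp = 10−5 = 5.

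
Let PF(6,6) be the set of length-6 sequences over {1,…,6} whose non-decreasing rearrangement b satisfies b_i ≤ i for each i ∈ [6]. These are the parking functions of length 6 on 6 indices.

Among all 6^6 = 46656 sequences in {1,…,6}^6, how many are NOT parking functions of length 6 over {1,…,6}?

|PF| = (6+1−6)·(6+1)^{6−1} = 1×16807 = 16807 [KW]
Check (6,6,3,5,6,6) → sorted (3,5,6,6,6,6): b_1=3>1, not a PF.
Total 46656; non-PF = 46656−16807 = 29849

29849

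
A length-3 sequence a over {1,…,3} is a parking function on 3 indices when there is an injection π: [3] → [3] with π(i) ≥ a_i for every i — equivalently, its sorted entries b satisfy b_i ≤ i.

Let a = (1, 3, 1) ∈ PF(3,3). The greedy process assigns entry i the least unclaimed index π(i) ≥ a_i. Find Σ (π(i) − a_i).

Σπ = 6 ({1..3} each once); Σa = 1+3+1 = 5; disp = 6−5 = 1.

1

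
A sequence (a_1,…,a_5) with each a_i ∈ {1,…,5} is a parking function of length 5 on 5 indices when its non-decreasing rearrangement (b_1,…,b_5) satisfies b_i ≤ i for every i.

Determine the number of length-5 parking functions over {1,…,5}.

1296

|PF| = (5+1−5)·(5+1)^{5−1} = 1·1296 = 1296 [KW]
One tuple (3,3,4,1,1) → sorted (1,1,3,3,4): b_i ≤ i ∀i, a PF.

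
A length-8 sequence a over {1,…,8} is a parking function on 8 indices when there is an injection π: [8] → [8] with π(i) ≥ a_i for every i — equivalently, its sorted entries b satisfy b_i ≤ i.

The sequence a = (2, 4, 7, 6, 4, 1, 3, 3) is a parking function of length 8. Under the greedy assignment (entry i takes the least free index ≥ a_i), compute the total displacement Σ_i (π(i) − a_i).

Σπ = 36 ({1..8} each once); Σa = 2+4+7+6+4+1+3+3 = 30; disp = 36−30 = 6.

6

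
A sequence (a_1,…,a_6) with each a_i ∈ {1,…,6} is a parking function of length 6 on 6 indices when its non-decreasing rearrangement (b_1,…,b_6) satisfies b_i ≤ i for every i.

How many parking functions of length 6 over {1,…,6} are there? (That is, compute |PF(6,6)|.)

Count = (6−6+1)·(6+1)^(6−1) = 1·16807 = 16807 [KW]
One tuple (5,4,2,4,1,3) → sorted (1,2,3,4,4,5): b_i ≤ i ∀i, a PF.

16807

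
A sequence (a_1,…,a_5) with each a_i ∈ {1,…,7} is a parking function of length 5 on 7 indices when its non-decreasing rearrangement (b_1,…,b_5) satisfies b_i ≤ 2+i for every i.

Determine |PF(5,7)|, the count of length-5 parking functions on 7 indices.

Count = (7−5+1)·(7+1)^(5−1) = 3×4096 = 12288 (Pollak)
Example (4,6,1,2,3) → sorted (1,2,3,4,6): b_i ≤ 2+i ∀i, a PF.

12288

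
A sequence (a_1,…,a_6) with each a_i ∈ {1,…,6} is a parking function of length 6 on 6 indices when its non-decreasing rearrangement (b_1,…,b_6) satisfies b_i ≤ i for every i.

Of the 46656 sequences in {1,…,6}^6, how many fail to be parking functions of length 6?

29849

|PF(6,6)| = (6+1−6)·(6+1)^{6−1} = 1 · 16807 = 16807
Example (3,6,6,4,3,6) → sorted (3,3,4,6,6,6): b_1=3>1, not a PF.
Total 46656; non-PF = 46656−16807 = 29849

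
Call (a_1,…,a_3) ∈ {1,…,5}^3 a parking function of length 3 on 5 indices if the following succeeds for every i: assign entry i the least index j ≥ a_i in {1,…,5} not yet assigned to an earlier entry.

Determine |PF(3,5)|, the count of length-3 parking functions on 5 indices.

108

|PF(3,5)| = (5+1−3)·(5+1)^{3−1} = 3×36 = 108 (Pollak)
Example (2,3,5) → sorted (2,3,5): b_i ≤ 2+i ∀i, a PF.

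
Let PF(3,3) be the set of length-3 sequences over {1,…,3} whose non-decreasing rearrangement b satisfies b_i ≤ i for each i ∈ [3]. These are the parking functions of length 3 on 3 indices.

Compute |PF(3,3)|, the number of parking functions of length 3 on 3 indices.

|PF(3,3)| = (3+1−3)·(3+1)^{3−1} = 1 · 16 = 16
Check (1,1,1) → sorted (1,1,1): b_i ≤ i ∀i, a PF.

16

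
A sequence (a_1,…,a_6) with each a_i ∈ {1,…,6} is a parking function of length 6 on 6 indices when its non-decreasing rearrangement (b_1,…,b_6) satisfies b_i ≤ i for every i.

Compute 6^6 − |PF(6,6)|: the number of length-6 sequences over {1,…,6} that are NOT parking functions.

#PF = (7−6)·7^(6−1) = 1×16807 = 16807 (Konheim–Weiss)
One tuple (5,5,5,2,6,6) → sorted (2,5,5,5,6,6): b_1=2>1, not a PF.
Total 46656; non-PF = 46656−16807 = 29849

29849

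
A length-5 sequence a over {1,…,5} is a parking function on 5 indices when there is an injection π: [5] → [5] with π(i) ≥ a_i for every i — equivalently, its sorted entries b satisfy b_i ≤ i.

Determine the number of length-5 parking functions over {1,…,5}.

Count = 1·6^4 = 1×1296 = 1296 (Konheim–Weiss)
Example (2,3,1,3,4) → sorted (1,2,3,3,4): b_i ≤ i ∀i, a PF.

1296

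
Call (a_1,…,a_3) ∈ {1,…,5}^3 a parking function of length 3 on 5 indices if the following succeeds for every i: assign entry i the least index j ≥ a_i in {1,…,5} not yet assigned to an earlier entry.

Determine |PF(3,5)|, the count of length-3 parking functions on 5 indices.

108

|PF(3,5)| = (5−3+1)·(5+1)^(3−1) = 3×36 = 108 (Konheim–Weiss)
Example (1,3,1) → sorted (1,1,3): b_i ≤ 2+i ∀i, a PF.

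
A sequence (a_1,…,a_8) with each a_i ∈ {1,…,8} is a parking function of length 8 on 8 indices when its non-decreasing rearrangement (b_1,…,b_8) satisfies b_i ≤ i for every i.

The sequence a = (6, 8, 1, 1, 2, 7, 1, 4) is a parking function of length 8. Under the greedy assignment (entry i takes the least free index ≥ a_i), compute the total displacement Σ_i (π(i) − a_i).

6

Σπ(i) = 1+…+8 = 36; Σa = 6+8+1+1+2+7+1+4 = 30; disp = 36−30 = 6.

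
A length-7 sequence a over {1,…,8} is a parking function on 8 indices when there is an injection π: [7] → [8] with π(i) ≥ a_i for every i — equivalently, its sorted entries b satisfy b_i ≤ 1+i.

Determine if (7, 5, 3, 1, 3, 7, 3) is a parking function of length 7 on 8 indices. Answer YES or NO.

YES

Order a: b = (1, 3, 3, 3, 5, 7, 7).
  b_1=1 ≤ 2
  b_2=3 ≤ 3
  b_3=3 ≤ 4
  b_4=3 ≤ 5
  b_5=5 ≤ 6
  b_6=7 ≤ 7
  b_7=7 ≤ 8
All bounds hold ⇒ YES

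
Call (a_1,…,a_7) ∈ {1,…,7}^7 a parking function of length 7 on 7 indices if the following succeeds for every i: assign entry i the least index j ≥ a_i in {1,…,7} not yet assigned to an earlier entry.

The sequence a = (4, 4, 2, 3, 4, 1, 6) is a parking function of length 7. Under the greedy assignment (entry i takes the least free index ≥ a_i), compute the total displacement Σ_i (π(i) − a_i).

4

Σπ = 7·8/2 = 28 (π permutes [7]); Σa = 4+4+2+3+4+1+6 = 24; disp = 28−24 = 4.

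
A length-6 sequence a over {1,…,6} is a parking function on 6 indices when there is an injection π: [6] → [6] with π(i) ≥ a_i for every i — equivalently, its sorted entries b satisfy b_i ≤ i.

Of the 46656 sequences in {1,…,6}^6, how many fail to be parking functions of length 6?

|PF(6,6)| = (6+1−6)·(6+1)^{6−1} = 1·16807 = 16807 (Pollak)
One tuple (2,6,5,5,6,6) → sorted (2,5,5,6,6,6): b_1=2>1, not a PF.
6^6 − 16807 = 46656 − 16807 = 29849

29849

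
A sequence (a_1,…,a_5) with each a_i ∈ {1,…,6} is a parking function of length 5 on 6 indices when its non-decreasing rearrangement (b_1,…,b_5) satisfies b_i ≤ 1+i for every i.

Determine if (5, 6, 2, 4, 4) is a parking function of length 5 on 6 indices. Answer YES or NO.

Order a: b = (2, 4, 4, 5, 6).
  b_1=2 ≤ 2
  b_2=4 > 3
  fails at i=2 ⇒ NO

NO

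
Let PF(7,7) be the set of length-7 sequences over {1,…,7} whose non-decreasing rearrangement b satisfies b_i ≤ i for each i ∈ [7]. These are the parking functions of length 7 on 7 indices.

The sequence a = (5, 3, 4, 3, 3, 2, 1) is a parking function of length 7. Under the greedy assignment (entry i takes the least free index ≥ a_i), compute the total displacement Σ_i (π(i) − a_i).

7

Σπ(i) = 1+…+7 = 28; Σa = 5+3+4+3+3+2+1 = 21; disp = 28−21 = 7.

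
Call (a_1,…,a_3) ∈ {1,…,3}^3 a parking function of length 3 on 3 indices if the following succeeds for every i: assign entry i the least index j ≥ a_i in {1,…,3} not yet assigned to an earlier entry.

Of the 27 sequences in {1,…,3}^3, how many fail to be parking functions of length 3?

11

|PF(3,3)| = 1·4^2 = 1×16 = 16 (Pollak)
Example (3,3,1) → sorted (1,3,3): b_2=3>2, not a PF.
So 27 − 16 = 11 fail.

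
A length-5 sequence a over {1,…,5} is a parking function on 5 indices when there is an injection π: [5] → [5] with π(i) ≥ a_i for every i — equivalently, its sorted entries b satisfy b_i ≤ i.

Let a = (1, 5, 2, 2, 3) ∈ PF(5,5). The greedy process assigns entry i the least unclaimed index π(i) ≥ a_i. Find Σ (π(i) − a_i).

Σπ = 5·6/2 = 15 (π permutes [5]); Σa = 1+5+2+2+3 = 13; disp = 15−13 = 2.

2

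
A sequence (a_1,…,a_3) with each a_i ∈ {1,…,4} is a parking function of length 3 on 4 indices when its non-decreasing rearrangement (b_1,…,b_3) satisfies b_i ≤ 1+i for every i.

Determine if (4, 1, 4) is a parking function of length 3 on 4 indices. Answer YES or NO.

NO

Sorted: b = (1, 4, 4).
  b_1=1 ≤ 2
  b_2=4 > 3
  fails at i=2 ⇒ NO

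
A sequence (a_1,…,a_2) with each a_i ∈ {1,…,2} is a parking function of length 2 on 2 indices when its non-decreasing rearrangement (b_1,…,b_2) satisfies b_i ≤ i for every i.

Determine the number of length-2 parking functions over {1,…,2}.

Count = 1·3^1 = 1·3 = 3 (Pollak)
Check (1,1) → sorted (1,1): b_i ≤ i ∀i, a PF.

3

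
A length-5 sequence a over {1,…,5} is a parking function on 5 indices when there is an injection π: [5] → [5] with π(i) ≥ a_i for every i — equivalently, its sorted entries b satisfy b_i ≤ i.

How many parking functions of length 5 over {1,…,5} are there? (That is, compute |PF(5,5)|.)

1296

Count = (6−5)·6^(5−1) = 1 · 1296 = 1296
E.g. (1,3,4,1,5) → sorted (1,1,3,4,5): b_i ≤ i ∀i, a PF.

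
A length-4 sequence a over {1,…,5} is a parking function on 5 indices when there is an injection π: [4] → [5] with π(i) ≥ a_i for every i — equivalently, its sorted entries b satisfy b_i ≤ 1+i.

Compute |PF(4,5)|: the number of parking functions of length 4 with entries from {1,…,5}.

|PF| = (5−4+1)·(5+1)^(4−1) = 2×216 = 432
One tuple (4,4,2,3) → sorted (2,3,4,4): b_i ≤ 1+i ∀i, a PF.

432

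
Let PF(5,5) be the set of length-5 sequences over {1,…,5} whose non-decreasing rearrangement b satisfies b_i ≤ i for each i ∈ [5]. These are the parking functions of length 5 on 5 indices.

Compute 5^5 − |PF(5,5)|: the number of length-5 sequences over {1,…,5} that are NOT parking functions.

Count = 1·6^4 = 1×1296 = 1296 (Pollak)
E.g. (5,4,1,5,5) → sorted (1,4,5,5,5): b_2=4>2, not a PF.
Total 3125; non-PF = 3125−1296 = 1829

1829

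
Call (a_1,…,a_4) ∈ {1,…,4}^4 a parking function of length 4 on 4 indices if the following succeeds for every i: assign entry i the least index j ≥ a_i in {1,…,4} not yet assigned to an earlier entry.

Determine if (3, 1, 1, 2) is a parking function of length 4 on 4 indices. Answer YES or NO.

YES

Order a: b = (1, 1, 2, 3).
  b_1=1 ≤ 1
  b_2=1 ≤ 2
  b_3=2 ≤ 3
  b_4=3 ≤ 4
All bounds hold ⇒ YES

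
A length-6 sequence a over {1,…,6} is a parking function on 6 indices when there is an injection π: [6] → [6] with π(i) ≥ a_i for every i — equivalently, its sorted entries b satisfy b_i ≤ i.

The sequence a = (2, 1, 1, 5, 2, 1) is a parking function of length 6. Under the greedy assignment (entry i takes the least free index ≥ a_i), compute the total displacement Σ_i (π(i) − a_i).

9

Σπ(i) = 1+…+6 = 21; Σa = 2+1+1+5+2+1 = 12; disp = 21−12 = 9.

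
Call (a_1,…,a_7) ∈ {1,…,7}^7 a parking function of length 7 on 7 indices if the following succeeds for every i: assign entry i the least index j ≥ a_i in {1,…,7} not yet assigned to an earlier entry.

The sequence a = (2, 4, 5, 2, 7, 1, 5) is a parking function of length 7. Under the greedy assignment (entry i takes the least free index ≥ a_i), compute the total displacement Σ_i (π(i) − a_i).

2

Σπ(i) = 1+…+7 = 28; Σa = 2+4+5+2+7+1+5 = 26; disp = 28−26 = 2.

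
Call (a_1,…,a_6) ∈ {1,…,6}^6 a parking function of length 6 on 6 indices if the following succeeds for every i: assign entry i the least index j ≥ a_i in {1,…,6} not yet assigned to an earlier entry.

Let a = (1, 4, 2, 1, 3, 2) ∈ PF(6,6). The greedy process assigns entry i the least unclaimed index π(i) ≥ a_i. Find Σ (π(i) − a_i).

8

Σπ = 6·7/2 = 21 (π permutes [6]); Σa = 1+4+2+1+3+2 = 13; disp = 21−13 = 8.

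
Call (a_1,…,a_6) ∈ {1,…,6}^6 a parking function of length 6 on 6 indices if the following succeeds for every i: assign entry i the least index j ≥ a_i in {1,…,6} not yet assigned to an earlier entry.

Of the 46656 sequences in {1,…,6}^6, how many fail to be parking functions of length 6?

|PF(6,6)| = (6+1−6)·(6+1)^{6−1} = 1×16807 = 16807
Example (5,6,2,6,2,1) → sorted (1,2,2,5,6,6): b_4=5>4, not a PF.
6^6 − 16807 = 46656 − 16807 = 29849

29849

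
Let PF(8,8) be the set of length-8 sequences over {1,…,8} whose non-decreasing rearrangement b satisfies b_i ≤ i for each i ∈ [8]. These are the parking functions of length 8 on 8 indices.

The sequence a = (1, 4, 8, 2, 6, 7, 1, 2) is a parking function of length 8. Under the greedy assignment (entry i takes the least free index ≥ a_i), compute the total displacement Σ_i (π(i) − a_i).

5

Σπ = 36 ({1..8} each once); Σa = 1+4+8+2+6+7+1+2 = 31; disp = 36−31 = 5.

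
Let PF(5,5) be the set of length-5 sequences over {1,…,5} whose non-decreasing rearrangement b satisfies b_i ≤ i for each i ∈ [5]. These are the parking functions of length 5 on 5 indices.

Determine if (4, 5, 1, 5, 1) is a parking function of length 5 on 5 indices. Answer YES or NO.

Order a: b = (1, 1, 4, 5, 5).
  b_1=1 ≤ 1
  b_2=1 ≤ 2
  b_3=4 > 3
  fails at i=3 ⇒ NO

NO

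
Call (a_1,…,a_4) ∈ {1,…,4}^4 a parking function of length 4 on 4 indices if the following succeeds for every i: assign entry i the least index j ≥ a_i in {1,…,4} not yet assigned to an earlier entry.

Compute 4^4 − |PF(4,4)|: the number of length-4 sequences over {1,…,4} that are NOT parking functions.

131

#PF = (4−4+1)·(4+1)^(4−1) = 1·125 = 125 (Konheim–Weiss)
E.g. (4,2,4,4) → sorted (2,4,4,4): b_1=2>1, not a PF.
4^4 − 125 = 256 − 125 = 131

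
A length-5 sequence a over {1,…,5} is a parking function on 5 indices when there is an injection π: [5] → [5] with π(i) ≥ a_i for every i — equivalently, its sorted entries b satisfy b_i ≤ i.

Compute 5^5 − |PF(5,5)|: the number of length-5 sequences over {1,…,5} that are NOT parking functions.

|PF| = (6−5)·6^(5−1) = 1 · 1296 = 1296 [KW]
Example (3,4,5,2,5) → sorted (2,3,4,5,5): b_1=2>1, not a PF.
Total 3125; non-PF = 3125−1296 = 1829

1829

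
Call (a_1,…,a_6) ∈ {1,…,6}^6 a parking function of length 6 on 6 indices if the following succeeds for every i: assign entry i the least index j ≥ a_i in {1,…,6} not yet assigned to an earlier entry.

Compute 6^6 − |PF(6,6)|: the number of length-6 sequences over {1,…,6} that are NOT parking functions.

29849

|PF| = (6−6+1)·(6+1)^(6−1) = 1·16807 = 16807 (Konheim–Weiss)
Example (2,4,6,2,5,5) → sorted (2,2,4,5,5,6): b_1=2>1, not a PF.
Total 46656; non-PF = 46656−16807 = 29849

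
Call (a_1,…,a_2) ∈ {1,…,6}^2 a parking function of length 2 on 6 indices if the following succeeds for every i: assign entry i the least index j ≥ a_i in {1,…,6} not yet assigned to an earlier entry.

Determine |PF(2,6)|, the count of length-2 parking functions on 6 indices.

35

Count = (6+1−2)·(6+1)^{2−1} = 5 · 7 = 35 (Pollak)
Example (1,6) → sorted (1,6): b_i ≤ 4+i ∀i, a PF.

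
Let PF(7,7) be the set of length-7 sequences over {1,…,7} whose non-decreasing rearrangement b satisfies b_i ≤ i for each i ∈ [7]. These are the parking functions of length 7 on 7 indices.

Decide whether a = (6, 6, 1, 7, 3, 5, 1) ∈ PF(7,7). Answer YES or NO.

NO

Order a: b = (1, 1, 3, 5, 6, 6, 7).
  b_1=1 ≤ 1
  b_2=1 ≤ 2
  b_3=3 ≤ 3
  b_4=5 > 4
  fails at i=4 ⇒ NO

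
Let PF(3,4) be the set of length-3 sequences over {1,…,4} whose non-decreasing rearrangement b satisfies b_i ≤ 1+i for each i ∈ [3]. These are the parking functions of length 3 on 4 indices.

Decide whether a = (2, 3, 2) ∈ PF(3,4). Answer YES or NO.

Order a: b = (2, 2, 3).
  b_1=2 ≤ 2
  b_2=2 ≤ 3
  b_3=3 ≤ 4
All bounds hold ⇒ YES

YES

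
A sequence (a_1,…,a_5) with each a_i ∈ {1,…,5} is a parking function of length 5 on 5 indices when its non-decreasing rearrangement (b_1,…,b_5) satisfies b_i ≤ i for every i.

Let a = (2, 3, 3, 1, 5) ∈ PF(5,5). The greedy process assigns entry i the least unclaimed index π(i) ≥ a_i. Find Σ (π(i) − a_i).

Σπ = 15 ({1..5} each once); Σa = 2+3+3+1+5 = 14; disp = 15−14 = 1.

1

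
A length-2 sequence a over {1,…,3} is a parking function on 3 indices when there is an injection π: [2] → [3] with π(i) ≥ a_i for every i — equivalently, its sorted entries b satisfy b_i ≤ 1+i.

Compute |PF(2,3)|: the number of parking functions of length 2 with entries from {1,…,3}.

8

#PF = 2·4^1 = 2×4 = 8 (Pollak)
Example (2,3) → sorted (2,3): b_i ≤ 1+i ∀i, a PF.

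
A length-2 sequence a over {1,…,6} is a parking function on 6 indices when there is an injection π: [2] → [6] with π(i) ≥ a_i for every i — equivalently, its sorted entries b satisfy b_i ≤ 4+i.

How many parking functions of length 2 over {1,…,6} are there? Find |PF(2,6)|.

35

|PF(2,6)| = (6−2+1)·(6+1)^(2−1) = 5·7 = 35 [KW]
Example (1,1) → sorted (1,1): b_i ≤ 4+i ∀i, a PF.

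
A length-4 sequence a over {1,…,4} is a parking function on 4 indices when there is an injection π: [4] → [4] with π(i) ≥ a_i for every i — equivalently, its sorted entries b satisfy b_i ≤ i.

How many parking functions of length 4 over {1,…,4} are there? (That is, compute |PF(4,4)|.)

125

#PF = 1·5^3 = 1 · 125 = 125
Example (2,1,2,1) → sorted (1,1,2,2): b_i ≤ i ∀i, a PF.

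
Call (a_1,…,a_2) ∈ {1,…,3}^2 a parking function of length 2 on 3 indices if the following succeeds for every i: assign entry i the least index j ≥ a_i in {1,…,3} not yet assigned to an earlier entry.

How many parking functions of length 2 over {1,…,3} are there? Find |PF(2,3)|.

8

|PF(2,3)| = (3+1−2)·(3+1)^{2−1} = 2 · 4 = 8 (Pollak)
E.g. (1,3) → sorted (1,3): b_i ≤ 1+i ∀i, a PF.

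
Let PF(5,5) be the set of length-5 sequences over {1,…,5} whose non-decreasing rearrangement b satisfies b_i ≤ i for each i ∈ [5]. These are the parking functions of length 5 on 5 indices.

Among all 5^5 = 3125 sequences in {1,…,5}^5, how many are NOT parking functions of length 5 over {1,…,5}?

#PF = 1·6^4 = 1 · 1296 = 1296 [KW]
E.g. (1,5,5,2,4) → sorted (1,2,4,5,5): b_3=4>3, not a PF.
So 3125 − 1296 = 1829 fail.

1829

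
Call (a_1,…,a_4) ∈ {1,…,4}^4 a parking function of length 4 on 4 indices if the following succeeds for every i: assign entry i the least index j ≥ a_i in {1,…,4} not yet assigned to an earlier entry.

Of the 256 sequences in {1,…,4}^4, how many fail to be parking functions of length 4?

#PF = (4−4+1)·(4+1)^(4−1) = 1×125 = 125 (Pollak)
E.g. (3,3,4,3) → sorted (3,3,3,4): b_1=3>1, not a PF.
Total 256; non-PF = 256−125 = 131

131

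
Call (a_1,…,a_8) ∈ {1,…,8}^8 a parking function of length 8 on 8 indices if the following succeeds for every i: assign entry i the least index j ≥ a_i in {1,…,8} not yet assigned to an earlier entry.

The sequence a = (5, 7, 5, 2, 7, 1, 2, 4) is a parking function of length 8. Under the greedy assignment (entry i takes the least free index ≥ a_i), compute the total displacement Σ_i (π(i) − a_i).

Σπ(i) = 1+…+8 = 36; Σa = 5+7+5+2+7+1+2+4 = 33; disp = 36−33 = 3.

3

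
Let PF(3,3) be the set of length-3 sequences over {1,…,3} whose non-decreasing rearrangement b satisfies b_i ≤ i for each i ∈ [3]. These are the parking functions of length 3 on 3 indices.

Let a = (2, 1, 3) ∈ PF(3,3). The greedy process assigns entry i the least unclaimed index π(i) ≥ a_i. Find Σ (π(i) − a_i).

Σπ(i) = 1+…+3 = 6; Σa = 2+1+3 = 6; disp = 6−6 = 0.

0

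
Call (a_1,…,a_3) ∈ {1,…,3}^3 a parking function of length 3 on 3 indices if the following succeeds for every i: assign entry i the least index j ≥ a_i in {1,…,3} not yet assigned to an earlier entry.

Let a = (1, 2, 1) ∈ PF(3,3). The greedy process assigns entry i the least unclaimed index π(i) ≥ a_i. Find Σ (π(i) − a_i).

2

Σπ = 3·4/2 = 6 (π permutes [3]); Σa = 1+2+1 = 4; disp = 6−4 = 2.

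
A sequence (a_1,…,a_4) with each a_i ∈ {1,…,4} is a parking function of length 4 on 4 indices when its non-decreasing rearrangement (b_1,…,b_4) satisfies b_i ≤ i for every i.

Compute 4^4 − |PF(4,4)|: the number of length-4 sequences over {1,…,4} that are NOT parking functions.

131

|PF(4,4)| = (5−4)·5^(4−1) = 1·125 = 125 (Pollak)
Check (4,4,1,4) → sorted (1,4,4,4): b_2=4>2, not a PF.
Total 256; non-PF = 256−125 = 131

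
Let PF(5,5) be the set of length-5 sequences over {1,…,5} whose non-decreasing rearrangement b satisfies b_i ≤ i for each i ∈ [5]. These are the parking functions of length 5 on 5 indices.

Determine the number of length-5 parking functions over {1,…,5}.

#PF = 1·6^4 = 1 · 1296 = 1296 (Konheim–Weiss)
Example (4,4,1,2,3) → sorted (1,2,3,4,4): b_i ≤ i ∀i, a PF.

1296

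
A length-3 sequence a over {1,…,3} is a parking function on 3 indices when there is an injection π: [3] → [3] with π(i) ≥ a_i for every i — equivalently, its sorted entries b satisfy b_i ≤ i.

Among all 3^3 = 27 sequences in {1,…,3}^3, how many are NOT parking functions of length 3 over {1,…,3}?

11

|PF| = (3−3+1)·(3+1)^(3−1) = 1 · 16 = 16 [KW]
Check (1,3,3) → sorted (1,3,3): b_2=3>2, not a PF.
Total 27; non-PF = 27−16 = 11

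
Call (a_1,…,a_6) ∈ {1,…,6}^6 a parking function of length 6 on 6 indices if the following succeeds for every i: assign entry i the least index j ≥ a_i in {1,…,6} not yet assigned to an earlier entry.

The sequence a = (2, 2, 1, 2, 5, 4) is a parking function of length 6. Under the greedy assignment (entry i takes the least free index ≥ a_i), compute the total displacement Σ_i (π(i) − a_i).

Σπ = 6·7/2 = 21 (π permutes [6]); Σa = 2+2+1+2+5+4 = 16; disp = 21−16 = 5.

5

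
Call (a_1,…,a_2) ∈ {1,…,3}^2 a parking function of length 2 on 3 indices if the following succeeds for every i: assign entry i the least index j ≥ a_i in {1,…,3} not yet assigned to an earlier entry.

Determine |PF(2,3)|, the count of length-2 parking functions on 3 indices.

|PF(2,3)| = (3+1−2)·(3+1)^{2−1} = 2 · 4 = 8 (Pollak)
E.g. (1,2) → sorted (1,2): b_i ≤ 1+i ∀i, a PF.

8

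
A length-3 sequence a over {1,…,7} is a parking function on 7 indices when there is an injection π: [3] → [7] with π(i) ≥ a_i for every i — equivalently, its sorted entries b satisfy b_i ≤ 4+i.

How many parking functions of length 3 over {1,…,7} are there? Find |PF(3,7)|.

320

|PF(3,7)| = (7+1−3)·(7+1)^{3−1} = 5×64 = 320 (Konheim–Weiss)
One tuple (1,6,5) → sorted (1,5,6): b_i ≤ 4+i ∀i, a PF.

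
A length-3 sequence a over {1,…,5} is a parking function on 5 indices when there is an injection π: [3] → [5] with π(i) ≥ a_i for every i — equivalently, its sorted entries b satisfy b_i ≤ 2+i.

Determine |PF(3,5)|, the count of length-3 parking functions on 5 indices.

|PF(3,5)| = (6−3)·6^(3−1) = 3·36 = 108
Check (4,4,2) → sorted (2,4,4): b_i ≤ 2+i ∀i, a PF.

108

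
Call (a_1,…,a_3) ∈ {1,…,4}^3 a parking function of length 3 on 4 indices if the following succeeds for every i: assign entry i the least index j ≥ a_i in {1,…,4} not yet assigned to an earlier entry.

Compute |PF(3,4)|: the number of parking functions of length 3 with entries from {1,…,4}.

|PF(3,4)| = (4−3+1)·(4+1)^(3−1) = 2×25 = 50
Example (1,3,4) → sorted (1,3,4): b_i ≤ 1+i ∀i, a PF.

50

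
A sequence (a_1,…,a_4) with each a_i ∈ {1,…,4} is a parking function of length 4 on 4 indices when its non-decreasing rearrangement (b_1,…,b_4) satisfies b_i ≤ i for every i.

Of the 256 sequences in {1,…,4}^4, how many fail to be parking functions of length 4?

131

|PF| = (4+1−4)·(4+1)^{4−1} = 1×125 = 125 (Pollak)
One tuple (3,2,4,2) → sorted (2,2,3,4): b_1=2>1, not a PF.
So 256 − 125 = 131 fail.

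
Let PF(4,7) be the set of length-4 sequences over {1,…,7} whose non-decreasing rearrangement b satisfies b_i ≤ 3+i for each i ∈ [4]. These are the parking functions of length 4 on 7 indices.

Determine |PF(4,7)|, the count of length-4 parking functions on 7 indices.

Count = 4·8^3 = 4×512 = 2048 (Pollak)
Example (1,4,6,7) → sorted (1,4,6,7): b_i ≤ 3+i ∀i, a PF.

2048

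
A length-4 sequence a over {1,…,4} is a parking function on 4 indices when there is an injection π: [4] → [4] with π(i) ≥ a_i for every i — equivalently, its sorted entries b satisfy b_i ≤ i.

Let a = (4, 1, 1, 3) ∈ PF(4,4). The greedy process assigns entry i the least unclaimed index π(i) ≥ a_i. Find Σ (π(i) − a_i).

Σπ(i) = 1+…+4 = 10; Σa = 4+1+1+3 = 9; disp = 10−9 = 1.

1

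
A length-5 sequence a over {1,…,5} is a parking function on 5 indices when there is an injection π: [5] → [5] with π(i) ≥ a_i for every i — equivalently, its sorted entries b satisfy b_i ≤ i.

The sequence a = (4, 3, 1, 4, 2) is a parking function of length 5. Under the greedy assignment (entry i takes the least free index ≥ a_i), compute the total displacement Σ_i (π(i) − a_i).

Σπ = 15 ({1..5} each once); Σa = 4+3+1+4+2 = 14; disp = 15−14 = 1.

1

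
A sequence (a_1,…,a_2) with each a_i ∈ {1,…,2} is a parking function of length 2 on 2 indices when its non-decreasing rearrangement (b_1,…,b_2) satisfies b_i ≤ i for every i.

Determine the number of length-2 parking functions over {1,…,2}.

Count = (2+1−2)·(2+1)^{2−1} = 1·3 = 3 (Konheim–Weiss)
Check (1,2) → sorted (1,2): b_i ≤ i ∀i, a PF.

3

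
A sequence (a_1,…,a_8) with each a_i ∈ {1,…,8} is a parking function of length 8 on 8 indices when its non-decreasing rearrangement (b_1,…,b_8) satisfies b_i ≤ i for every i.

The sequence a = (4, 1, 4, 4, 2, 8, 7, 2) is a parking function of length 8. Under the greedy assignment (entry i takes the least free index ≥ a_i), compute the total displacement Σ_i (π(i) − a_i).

4

Σπ = 36 ({1..8} each once); Σa = 4+1+4+4+2+8+7+2 = 32; disp = 36−32 = 4.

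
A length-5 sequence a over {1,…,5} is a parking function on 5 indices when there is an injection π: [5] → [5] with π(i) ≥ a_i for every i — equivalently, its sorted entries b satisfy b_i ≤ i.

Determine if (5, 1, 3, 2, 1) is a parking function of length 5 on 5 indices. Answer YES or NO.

YES

Rearranged: b = (1, 1, 2, 3, 5).
  b_1=1 ≤ 1
  b_2=1 ≤ 2
  b_3=2 ≤ 3
  b_4=3 ≤ 4
  b_5=5 ≤ 5
All bounds hold ⇒ YES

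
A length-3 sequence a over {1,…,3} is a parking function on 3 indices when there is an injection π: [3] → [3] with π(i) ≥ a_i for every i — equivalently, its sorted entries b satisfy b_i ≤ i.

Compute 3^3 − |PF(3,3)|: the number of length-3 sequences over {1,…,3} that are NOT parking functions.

Count = (3+1−3)·(3+1)^{3−1} = 1 · 16 = 16 (Pollak)
E.g. (3,3,3) → sorted (3,3,3): b_1=3>1, not a PF.
Total 27; non-PF = 27−16 = 11

11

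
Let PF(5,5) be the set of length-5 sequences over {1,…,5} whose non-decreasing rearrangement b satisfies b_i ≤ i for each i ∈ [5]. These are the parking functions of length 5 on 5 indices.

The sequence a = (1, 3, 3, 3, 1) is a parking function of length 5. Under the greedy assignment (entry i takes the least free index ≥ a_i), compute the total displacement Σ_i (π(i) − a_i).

Σπ = 15 ({1..5} each once); Σa = 1+3+3+3+1 = 11; disp = 15−11 = 4.

4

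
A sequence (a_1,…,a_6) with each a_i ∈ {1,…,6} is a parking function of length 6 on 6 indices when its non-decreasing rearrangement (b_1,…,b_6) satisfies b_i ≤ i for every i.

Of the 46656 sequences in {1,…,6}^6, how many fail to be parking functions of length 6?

|PF(6,6)| = (6+1−6)·(6+1)^{6−1} = 1×16807 = 16807 [KW]
Example (5,4,4,3,5,5) → sorted (3,4,4,5,5,5): b_1=3>1, not a PF.
So 46656 − 16807 = 29849 fail.

29849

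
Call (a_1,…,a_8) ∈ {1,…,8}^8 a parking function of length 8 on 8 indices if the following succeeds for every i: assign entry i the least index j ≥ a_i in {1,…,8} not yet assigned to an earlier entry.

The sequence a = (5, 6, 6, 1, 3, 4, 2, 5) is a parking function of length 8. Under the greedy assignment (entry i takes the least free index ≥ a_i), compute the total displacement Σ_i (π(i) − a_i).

4

Σπ = 36 ({1..8} each once); Σa = 5+6+6+1+3+4+2+5 = 32; disp = 36−32 = 4.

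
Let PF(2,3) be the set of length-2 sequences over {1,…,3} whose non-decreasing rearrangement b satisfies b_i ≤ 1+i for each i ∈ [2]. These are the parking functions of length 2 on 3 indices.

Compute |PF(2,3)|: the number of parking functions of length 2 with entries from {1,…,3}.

|PF| = (3−2+1)·(3+1)^(2−1) = 2×4 = 8 (Pollak)
Example (1,2) → sorted (1,2): b_i ≤ 1+i ∀i, a PF.

8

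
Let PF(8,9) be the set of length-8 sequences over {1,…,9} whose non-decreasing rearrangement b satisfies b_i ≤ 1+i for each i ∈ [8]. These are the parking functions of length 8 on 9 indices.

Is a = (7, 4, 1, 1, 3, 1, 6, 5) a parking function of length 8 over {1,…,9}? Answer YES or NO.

Sorted: b = (1, 1, 1, 3, 4, 5, 6, 7).
  b_1=1 ≤ 2
  b_2=1 ≤ 3
  b_3=1 ≤ 4
  b_4=3 ≤ 5
  b_5=4 ≤ 6
  b_6=5 ≤ 7
  b_7=6 ≤ 8
  b_8=7 ≤ 9
All bounds hold ⇒ YES

YES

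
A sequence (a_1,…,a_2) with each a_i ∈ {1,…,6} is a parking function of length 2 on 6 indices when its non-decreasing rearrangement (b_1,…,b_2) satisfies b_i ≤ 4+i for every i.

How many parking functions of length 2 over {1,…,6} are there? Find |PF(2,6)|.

35

|PF| = 5·7^1 = 5×7 = 35 [KW]
E.g. (4,2) → sorted (2,4): b_i ≤ 4+i ∀i, a PF.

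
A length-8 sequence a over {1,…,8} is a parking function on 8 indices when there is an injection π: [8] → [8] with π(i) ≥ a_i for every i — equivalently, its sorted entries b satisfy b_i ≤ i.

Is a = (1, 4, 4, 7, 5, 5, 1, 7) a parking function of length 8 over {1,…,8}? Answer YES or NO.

Order a: b = (1, 1, 4, 4, 5, 5, 7, 7).
  b_1=1 ≤ 1
  b_2=1 ≤ 2
  b_3=4 > 3
  fails at i=3 ⇒ NO

NO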